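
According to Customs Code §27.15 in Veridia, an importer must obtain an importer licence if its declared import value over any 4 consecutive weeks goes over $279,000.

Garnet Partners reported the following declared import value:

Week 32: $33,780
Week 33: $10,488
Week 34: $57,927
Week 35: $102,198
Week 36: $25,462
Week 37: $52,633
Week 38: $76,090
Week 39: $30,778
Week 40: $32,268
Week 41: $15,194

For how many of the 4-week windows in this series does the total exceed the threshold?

0

Week 32–Week 35: $33,780 + $10,488 + $57,927 + $102,198 = $204,393 (under)
Week 33–Week 36: $10,488 + $57,927 + $102,198 + $25,462 = $196,075 (under)
Week 34–Week 37: $57,927 + $102,198 + $25,462 + $52,633 = $238,220 (under)
Week 35–Week 38: $102,198 + $25,462 + $52,633 + $76,090 = $256,383 (under)
Week 36–Week 39: $25,462 + $52,633 + $76,090 + $30,778 = $184,963 (under)
Week 37–Week 40: $52,633 + $76,090 + $30,778 + $32,268 = $191,769 (under)
Week 38–Week 41: $76,090 + $30,778 + $32,268 + $15,194 = $154,330 (under)
0 windows exceed the threshold.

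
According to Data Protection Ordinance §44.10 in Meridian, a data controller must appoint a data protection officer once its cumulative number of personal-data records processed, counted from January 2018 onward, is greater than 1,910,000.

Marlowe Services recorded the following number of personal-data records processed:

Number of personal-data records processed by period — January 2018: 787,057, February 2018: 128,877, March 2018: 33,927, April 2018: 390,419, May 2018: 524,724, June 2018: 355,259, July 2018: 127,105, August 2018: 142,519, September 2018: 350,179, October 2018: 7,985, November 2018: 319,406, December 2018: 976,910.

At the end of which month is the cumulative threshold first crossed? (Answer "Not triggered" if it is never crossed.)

June 2018

Through January 2018: 787,057
Through February 2018: 915,934
Through March 2018: 949,861
Through April 2018: 1,340,280
Through May 2018: 1,865,004
Through June 2018: 2,220,263 ← exceeds threshold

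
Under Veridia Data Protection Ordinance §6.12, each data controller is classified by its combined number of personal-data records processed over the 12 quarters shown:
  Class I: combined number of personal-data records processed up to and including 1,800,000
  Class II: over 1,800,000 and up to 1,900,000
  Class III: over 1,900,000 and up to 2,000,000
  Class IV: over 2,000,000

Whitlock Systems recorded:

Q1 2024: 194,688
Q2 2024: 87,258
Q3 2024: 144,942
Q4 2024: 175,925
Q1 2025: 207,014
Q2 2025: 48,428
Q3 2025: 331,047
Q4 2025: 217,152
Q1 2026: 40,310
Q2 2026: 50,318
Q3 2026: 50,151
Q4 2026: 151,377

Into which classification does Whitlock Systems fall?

Class I

Combined number of personal-data records processed: 194,688 + 87,258 + 144,942 + 175,925 + 207,014 + 48,428 + 331,047 + 217,152 + 40,310 + 50,318 + 50,151 + 151,377 = 1,698,610.
1,698,610 ≤ 1,800,000, so Class I applies.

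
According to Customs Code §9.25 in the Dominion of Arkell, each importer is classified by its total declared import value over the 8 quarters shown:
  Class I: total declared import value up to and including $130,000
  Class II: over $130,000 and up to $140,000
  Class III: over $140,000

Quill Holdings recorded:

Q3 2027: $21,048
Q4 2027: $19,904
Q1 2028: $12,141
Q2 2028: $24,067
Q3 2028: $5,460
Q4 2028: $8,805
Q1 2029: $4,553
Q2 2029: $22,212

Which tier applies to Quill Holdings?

Total declared import value: $21,048 + $19,904 + $12,141 + $24,067 + $5,460 + $8,805 + $4,553 + $22,212 = $118,190.
$118,190 ≤ $130,000, so Class I applies.

Class I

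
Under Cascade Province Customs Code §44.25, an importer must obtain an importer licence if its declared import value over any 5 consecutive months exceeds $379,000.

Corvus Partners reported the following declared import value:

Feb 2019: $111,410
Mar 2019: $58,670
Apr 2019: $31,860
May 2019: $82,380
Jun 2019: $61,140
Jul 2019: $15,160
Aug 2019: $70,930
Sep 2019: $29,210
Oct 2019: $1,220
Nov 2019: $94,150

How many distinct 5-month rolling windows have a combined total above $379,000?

Feb 2019–Jun 2019: $111,410 + $58,670 + $31,860 + $82,380 + $61,140 = $345,460 (under)
Mar 2019–Jul 2019: $58,670 + $31,860 + $82,380 + $61,140 + $15,160 = $249,210 (under)
Apr 2019–Aug 2019: $31,860 + $82,380 + $61,140 + $15,160 + $70,930 = $261,470 (under)
May 2019–Sep 2019: $82,380 + $61,140 + $15,160 + $70,930 + $29,210 = $258,820 (under)
Jun 2019–Oct 2019: $61,140 + $15,160 + $70,930 + $29,210 + $1,220 = $177,660 (under)
Jul 2019–Nov 2019: $15,160 + $70,930 + $29,210 + $1,220 + $94,150 = $210,670 (under)
0 windows exceed the threshold.

0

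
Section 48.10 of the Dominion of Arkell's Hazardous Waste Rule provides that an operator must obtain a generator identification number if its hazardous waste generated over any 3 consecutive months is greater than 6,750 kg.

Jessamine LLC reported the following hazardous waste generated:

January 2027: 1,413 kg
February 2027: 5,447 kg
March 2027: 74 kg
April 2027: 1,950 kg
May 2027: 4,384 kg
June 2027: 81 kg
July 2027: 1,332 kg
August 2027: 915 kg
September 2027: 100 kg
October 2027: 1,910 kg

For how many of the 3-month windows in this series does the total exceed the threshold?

January 2027–March 2027: 1,413 kg + 5,447 kg + 74 kg = 6,934 kg (over)
February 2027–April 2027: 5,447 kg + 74 kg + 1,950 kg = 7,471 kg (over)
March 2027–May 2027: 74 kg + 1,950 kg + 4,384 kg = 6,408 kg (under)
April 2027–June 2027: 1,950 kg + 4,384 kg + 81 kg = 6,415 kg (under)
May 2027–July 2027: 4,384 kg + 81 kg + 1,332 kg = 5,797 kg (under)
June 2027–August 2027: 81 kg + 1,332 kg + 915 kg = 2,328 kg (under)
July 2027–September 2027: 1,332 kg + 915 kg + 100 kg = 2,347 kg (under)
August 2027–October 2027: 915 kg + 100 kg + 1,910 kg = 2,925 kg (under)
2 windows exceed the threshold.

2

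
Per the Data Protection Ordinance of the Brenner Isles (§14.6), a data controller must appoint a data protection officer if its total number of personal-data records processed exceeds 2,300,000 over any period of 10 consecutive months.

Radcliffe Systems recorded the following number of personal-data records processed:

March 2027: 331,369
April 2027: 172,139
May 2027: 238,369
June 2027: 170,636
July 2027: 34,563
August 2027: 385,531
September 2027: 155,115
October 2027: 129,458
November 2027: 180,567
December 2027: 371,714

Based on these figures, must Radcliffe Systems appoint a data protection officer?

No

Total number of personal-data records processed: 331,369 + 172,139 + 238,369 + 170,636 + 34,563 + 385,531 + 155,115 + 129,458 + 180,567 + 371,714 = 2,169,461.
2,169,461 ≤ 2,300,000, so the threshold is not exceeded.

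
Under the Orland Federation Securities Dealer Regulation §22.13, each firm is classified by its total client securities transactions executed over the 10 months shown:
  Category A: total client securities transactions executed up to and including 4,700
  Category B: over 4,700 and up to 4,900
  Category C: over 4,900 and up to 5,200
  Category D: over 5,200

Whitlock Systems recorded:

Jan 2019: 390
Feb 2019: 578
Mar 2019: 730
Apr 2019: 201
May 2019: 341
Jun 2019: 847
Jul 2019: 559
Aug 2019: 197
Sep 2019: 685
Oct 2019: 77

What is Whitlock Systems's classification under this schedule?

Total client securities transactions executed: 390 + 578 + 730 + 201 + 341 + 847 + 559 + 197 + 685 + 77 = 4,605.
4,605 ≤ 4,700, so Category A applies.

Category A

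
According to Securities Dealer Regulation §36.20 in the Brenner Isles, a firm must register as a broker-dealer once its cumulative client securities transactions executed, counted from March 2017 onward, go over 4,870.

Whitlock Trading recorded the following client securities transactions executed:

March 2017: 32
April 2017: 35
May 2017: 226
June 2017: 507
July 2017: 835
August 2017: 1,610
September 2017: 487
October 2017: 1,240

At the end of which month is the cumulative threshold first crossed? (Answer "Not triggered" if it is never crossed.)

October 2017

Through March 2017: 32
Through April 2017: 67
Through May 2017: 293
Through June 2017: 800
Through July 2017: 1,635
Through August 2017: 3,245
Through September 2017: 3,732
Through October 2017: 4,972 ← exceeds threshold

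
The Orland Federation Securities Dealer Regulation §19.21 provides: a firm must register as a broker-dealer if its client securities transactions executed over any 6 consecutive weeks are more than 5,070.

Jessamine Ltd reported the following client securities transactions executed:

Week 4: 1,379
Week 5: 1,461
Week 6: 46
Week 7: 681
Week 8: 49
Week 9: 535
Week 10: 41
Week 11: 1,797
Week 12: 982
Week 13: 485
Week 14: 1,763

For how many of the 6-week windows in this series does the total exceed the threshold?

Week 4–Week 9: 1,379 + 1,461 + 46 + 681 + 49 + 535 = 4,151 (under)
Week 5–Week 10: 1,461 + 46 + 681 + 49 + 535 + 41 = 2,813 (under)
Week 6–Week 11: 46 + 681 + 49 + 535 + 41 + 1,797 = 3,149 (under)
Week 7–Week 12: 681 + 49 + 535 + 41 + 1,797 + 982 = 4,085 (under)
Week 8–Week 13: 49 + 535 + 41 + 1,797 + 982 + 485 = 3,889 (under)
Week 9–Week 14: 535 + 41 + 1,797 + 982 + 485 + 1,763 = 5,603 (over)
1 window exceeds the threshold.

1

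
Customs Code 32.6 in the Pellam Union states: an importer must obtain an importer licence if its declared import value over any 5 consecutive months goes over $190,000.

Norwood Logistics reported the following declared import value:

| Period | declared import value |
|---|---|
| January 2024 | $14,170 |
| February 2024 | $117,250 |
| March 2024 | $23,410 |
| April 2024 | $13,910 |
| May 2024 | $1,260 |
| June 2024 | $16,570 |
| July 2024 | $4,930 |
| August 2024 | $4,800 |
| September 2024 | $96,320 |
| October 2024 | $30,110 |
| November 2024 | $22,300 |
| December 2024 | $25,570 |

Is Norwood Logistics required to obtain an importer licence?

No

January 2024–May 2024: $14,170 + $117,250 + $23,410 + $13,910 + $1,260 = $170,000 (under)
February 2024–June 2024: $117,250 + $23,410 + $13,910 + $1,260 + $16,570 = $172,400 (under)
March 2024–July 2024: $23,410 + $13,910 + $1,260 + $16,570 + $4,930 = $60,080 (under)
April 2024–August 2024: $13,910 + $1,260 + $16,570 + $4,930 + $4,800 = $41,470 (under)
May 2024–September 2024: $1,260 + $16,570 + $4,930 + $4,800 + $96,320 = $123,880 (under)
June 2024–October 2024: $16,570 + $4,930 + $4,800 + $96,320 + $30,110 = $152,730 (under)
July 2024–November 2024: $4,930 + $4,800 + $96,320 + $30,110 + $22,300 = $158,460 (under)
August 2024–December 2024: $4,800 + $96,320 + $30,110 + $22,300 + $25,570 = $179,100 (under)
No window exceeds $190,000.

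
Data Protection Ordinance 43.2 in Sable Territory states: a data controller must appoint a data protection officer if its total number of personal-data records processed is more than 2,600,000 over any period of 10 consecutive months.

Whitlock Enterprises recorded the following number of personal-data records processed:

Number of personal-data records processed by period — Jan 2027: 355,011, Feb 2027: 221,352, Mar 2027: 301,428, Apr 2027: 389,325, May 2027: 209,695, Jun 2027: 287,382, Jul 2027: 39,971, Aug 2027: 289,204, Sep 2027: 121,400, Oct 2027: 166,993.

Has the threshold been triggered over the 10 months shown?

No

Total number of personal-data records processed: 355,011 + 221,352 + 301,428 + 389,325 + 209,695 + 287,382 + 39,971 + 289,204 + 121,400 + 166,993 = 2,381,761.
2,381,761 ≤ 2,600,000, so the threshold is not exceeded.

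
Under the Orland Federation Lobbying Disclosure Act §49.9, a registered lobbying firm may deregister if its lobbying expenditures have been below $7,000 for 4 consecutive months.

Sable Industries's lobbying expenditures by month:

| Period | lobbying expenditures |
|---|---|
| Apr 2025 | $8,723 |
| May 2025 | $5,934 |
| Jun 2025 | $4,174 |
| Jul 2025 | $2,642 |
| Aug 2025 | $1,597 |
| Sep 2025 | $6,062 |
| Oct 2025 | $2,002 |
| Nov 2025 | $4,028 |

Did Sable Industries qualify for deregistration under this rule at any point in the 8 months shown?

Yes

Months below $7,000: May 2025, Jun 2025, Jul 2025, Aug 2025, Sep 2025, Oct 2025, Nov 2025.
Longest run of consecutive months below the threshold: 7.
7 ≥ 4, so Sable Industries became eligible.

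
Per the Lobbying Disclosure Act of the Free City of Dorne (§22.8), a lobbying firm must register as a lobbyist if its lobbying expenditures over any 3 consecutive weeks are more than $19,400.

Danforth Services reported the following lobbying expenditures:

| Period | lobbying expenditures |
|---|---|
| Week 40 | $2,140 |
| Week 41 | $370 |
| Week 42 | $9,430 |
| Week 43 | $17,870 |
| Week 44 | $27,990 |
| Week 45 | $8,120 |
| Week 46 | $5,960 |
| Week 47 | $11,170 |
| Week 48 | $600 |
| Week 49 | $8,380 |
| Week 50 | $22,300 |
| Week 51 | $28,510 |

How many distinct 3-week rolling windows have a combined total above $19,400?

Week 40–Week 42: $2,140 + $370 + $9,430 = $11,940 (under)
Week 41–Week 43: $370 + $9,430 + $17,870 = $27,670 (over)
Week 42–Week 44: $9,430 + $17,870 + $27,990 = $55,290 (over)
Week 43–Week 45: $17,870 + $27,990 + $8,120 = $53,980 (over)
Week 44–Week 46: $27,990 + $8,120 + $5,960 = $42,070 (over)
Week 45–Week 47: $8,120 + $5,960 + $11,170 = $25,250 (over)
Week 46–Week 48: $5,960 + $11,170 + $600 = $17,730 (under)
Week 47–Week 49: $11,170 + $600 + $8,380 = $20,150 (over)
Week 48–Week 50: $600 + $8,380 + $22,300 = $31,280 (over)
Week 49–Week 51: $8,380 + $22,300 + $28,510 = $59,190 (over)
8 windows exceed the threshold.

8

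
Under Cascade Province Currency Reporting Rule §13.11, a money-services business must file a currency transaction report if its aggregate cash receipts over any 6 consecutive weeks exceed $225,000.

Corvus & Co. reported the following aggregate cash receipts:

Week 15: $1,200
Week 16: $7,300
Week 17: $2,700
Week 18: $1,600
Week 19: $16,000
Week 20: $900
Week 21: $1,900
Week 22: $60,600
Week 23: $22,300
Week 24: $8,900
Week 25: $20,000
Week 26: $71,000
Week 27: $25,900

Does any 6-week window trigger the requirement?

Week 15–Week 20: $1,200 + $7,300 + $2,700 + $1,600 + $16,000 + $900 = $29,700 (under)
Week 16–Week 21: $7,300 + $2,700 + $1,600 + $16,000 + $900 + $1,900 = $30,400 (under)
Week 17–Week 22: $2,700 + $1,600 + $16,000 + $900 + $1,900 + $60,600 = $83,700 (under)
Week 18–Week 23: $1,600 + $16,000 + $900 + $1,900 + $60,600 + $22,300 = $103,300 (under)
Week 19–Week 24: $16,000 + $900 + $1,900 + $60,600 + $22,300 + $8,900 = $110,600 (under)
Week 20–Week 25: $900 + $1,900 + $60,600 + $22,300 + $8,900 + $20,000 = $114,600 (under)
Week 21–Week 26: $1,900 + $60,600 + $22,300 + $8,900 + $20,000 + $71,000 = $184,700 (under)
Week 22–Week 27: $60,600 + $22,300 + $8,900 + $20,000 + $71,000 + $25,900 = $208,700 (under)
No window exceeds $225,000.

No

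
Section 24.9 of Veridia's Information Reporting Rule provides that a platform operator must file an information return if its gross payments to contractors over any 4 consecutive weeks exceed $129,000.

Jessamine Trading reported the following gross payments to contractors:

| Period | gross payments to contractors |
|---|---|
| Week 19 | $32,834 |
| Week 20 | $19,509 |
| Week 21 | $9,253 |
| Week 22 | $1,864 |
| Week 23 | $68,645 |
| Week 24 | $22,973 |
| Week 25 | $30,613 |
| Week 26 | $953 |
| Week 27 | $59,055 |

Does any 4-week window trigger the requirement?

Week 19–Week 22: $32,834 + $19,509 + $9,253 + $1,864 = $63,460 (under)
Week 20–Week 23: $19,509 + $9,253 + $1,864 + $68,645 = $99,271 (under)
Week 21–Week 24: $9,253 + $1,864 + $68,645 + $22,973 = $102,735 (under)
Week 22–Week 25: $1,864 + $68,645 + $22,973 + $30,613 = $124,095 (under)
Week 23–Week 26: $68,645 + $22,973 + $30,613 + $953 = $123,184 (under)
Week 24–Week 27: $22,973 + $30,613 + $953 + $59,055 = $113,594 (under)
No window exceeds $129,000.

No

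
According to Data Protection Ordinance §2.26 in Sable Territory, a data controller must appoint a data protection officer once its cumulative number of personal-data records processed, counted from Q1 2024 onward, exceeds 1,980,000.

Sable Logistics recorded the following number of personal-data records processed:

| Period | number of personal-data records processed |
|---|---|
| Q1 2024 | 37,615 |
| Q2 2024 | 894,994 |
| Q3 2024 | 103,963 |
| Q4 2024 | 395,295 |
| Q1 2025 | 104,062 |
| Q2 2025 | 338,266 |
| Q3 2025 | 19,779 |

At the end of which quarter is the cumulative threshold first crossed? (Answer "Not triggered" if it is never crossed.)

Through Q1 2024: 37,615
Through Q2 2024: 932,609
Through Q3 2024: 1,036,572
Through Q4 2024: 1,431,867
Through Q1 2025: 1,535,929
Through Q2 2025: 1,874,195
Through Q3 2025: 1,893,974
Final cumulative total 1,893,974 ≤ 1,980,000; the threshold is never exceeded.

Not triggered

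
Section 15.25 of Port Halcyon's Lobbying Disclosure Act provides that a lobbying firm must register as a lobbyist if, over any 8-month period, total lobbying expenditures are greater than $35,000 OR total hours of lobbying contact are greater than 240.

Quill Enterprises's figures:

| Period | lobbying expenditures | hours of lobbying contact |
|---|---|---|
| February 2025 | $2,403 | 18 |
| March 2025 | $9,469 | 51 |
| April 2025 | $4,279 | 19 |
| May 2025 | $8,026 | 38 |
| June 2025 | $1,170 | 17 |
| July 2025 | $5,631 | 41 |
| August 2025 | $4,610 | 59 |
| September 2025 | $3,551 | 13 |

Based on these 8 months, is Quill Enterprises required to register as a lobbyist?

Total lobbying expenditures: $2,403 + $9,469 + $4,279 + $8,026 + $1,170 + $5,631 + $4,610 + $3,551 = $39,139 (> $35,000).
Total hours of lobbying contact: 18 + 51 + 19 + 38 + 17 + 41 + 59 + 13 = 256 (> 240).
The test is 'or': at least one threshold is exceeded.

Yes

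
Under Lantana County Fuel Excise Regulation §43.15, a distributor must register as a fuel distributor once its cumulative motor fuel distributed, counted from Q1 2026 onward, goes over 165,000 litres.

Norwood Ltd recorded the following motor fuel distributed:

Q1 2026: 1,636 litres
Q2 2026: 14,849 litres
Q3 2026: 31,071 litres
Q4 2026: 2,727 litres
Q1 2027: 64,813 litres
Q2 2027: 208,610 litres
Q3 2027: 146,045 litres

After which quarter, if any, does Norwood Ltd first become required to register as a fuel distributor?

Through Q1 2026: 1,636 litres
Through Q2 2026: 16,485 litres
Through Q3 2026: 47,556 litres
Through Q4 2026: 50,283 litres
Through Q1 2027: 115,096 litres
Through Q2 2027: 323,706 litres ← exceeds threshold

Q2 2027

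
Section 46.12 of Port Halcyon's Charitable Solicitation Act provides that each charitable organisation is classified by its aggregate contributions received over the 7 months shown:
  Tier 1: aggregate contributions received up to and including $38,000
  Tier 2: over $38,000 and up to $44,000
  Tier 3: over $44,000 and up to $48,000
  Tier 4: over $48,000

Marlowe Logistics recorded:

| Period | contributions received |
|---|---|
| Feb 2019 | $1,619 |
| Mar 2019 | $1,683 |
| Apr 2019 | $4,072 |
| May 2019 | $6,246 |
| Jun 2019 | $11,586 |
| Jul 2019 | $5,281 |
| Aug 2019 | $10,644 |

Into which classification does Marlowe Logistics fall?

Tier 2

Aggregate contributions received: $1,619 + $1,683 + $4,072 + $6,246 + $11,586 + $5,281 + $10,644 = $41,131.
$38,000 < $41,131 ≤ $44,000, so Tier 2 applies.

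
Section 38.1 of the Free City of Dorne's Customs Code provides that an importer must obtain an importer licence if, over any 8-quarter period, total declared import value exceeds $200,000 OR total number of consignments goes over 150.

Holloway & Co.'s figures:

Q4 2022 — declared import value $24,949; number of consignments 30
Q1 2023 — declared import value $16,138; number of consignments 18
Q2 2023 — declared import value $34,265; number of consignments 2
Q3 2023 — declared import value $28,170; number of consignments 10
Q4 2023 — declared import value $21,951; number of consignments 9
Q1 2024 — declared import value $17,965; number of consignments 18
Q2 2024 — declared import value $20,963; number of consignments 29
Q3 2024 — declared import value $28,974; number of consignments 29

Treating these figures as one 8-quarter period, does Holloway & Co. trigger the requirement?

Total declared import value: $24,949 + $16,138 + $34,265 + $28,170 + $21,951 + $17,965 + $20,963 + $28,974 = $193,375 (≤ $200,000).
Total number of consignments: 30 + 18 + 2 + 10 + 9 + 18 + 29 + 29 = 145 (≤ 150).
The test is 'or': neither threshold is exceeded.

No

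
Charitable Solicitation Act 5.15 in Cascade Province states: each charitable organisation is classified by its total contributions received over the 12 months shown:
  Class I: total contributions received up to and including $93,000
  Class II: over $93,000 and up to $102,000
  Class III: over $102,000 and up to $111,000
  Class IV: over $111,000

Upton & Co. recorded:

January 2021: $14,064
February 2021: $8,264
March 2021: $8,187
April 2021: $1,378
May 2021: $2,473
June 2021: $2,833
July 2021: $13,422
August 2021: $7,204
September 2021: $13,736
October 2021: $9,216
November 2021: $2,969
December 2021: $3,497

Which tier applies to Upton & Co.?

Total contributions received: $14,064 + $8,264 + $8,187 + $1,378 + $2,473 + $2,833 + $13,422 + $7,204 + $13,736 + $9,216 + $2,969 + $3,497 = $87,243.
$87,243 ≤ $93,000, so Class I applies.

Class I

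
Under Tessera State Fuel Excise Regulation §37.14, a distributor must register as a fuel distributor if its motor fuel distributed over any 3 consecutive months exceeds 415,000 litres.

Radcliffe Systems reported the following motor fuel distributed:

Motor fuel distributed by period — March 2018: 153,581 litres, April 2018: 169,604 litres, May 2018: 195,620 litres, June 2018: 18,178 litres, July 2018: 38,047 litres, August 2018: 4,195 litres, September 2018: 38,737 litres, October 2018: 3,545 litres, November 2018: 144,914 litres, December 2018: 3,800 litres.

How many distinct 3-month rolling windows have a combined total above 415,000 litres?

March 2018–May 2018: 153,581 litres + 169,604 litres + 195,620 litres = 518,805 litres (over)
April 2018–June 2018: 169,604 litres + 195,620 litres + 18,178 litres = 383,402 litres (under)
May 2018–July 2018: 195,620 litres + 18,178 litres + 38,047 litres = 251,845 litres (under)
June 2018–August 2018: 18,178 litres + 38,047 litres + 4,195 litres = 60,420 litres (under)
July 2018–September 2018: 38,047 litres + 4,195 litres + 38,737 litres = 80,979 litres (under)
August 2018–October 2018: 4,195 litres + 38,737 litres + 3,545 litres = 46,477 litres (under)
September 2018–November 2018: 38,737 litres + 3,545 litres + 144,914 litres = 187,196 litres (under)
October 2018–December 2018: 3,545 litres + 144,914 litres + 3,800 litres = 152,259 litres (under)
1 window exceeds the threshold.

1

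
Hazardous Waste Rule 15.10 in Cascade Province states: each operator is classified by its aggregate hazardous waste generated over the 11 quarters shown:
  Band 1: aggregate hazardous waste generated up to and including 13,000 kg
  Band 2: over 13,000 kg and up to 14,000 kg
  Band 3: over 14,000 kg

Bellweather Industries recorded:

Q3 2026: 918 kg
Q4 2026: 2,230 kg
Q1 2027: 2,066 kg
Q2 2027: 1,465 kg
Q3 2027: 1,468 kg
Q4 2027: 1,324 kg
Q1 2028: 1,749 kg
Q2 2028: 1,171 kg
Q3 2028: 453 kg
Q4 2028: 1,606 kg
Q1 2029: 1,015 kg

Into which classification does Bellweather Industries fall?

Aggregate hazardous waste generated: 918 kg + 2,230 kg + 2,066 kg + 1,465 kg + 1,468 kg + 1,324 kg + 1,749 kg + 1,171 kg + 453 kg + 1,606 kg + 1,015 kg = 15,465 kg.
15,465 kg > 14,000 kg, so Band 3 applies.

Band 3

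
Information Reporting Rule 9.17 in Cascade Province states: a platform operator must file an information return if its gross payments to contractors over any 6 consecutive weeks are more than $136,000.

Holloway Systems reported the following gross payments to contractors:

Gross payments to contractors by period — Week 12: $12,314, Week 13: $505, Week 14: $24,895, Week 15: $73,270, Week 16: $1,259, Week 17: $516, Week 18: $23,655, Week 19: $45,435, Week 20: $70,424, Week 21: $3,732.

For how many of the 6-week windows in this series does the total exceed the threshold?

3

Week 12–Week 17: $12,314 + $505 + $24,895 + $73,270 + $1,259 + $516 = $112,759 (under)
Week 13–Week 18: $505 + $24,895 + $73,270 + $1,259 + $516 + $23,655 = $124,100 (under)
Week 14–Week 19: $24,895 + $73,270 + $1,259 + $516 + $23,655 + $45,435 = $169,030 (over)
Week 15–Week 20: $73,270 + $1,259 + $516 + $23,655 + $45,435 + $70,424 = $214,559 (over)
Week 16–Week 21: $1,259 + $516 + $23,655 + $45,435 + $70,424 + $3,732 = $145,021 (over)
3 windows exceed the threshold.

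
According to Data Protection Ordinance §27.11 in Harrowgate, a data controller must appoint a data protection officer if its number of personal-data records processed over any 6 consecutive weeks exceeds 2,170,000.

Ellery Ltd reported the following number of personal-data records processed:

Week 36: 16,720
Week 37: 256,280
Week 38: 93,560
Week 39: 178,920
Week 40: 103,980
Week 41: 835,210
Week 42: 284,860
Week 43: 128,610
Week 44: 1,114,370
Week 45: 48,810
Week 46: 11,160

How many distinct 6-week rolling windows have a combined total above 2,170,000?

3

Week 36–Week 41: 16,720 + 256,280 + 93,560 + 178,920 + 103,980 + 835,210 = 1,484,670 (under)
Week 37–Week 42: 256,280 + 93,560 + 178,920 + 103,980 + 835,210 + 284,860 = 1,752,810 (under)
Week 38–Week 43: 93,560 + 178,920 + 103,980 + 835,210 + 284,860 + 128,610 = 1,625,140 (under)
Week 39–Week 44: 178,920 + 103,980 + 835,210 + 284,860 + 128,610 + 1,114,370 = 2,645,950 (over)
Week 40–Week 45: 103,980 + 835,210 + 284,860 + 128,610 + 1,114,370 + 48,810 = 2,515,840 (over)
Week 41–Week 46: 835,210 + 284,860 + 128,610 + 1,114,370 + 48,810 + 11,160 = 2,423,020 (over)
3 windows exceed the threshold.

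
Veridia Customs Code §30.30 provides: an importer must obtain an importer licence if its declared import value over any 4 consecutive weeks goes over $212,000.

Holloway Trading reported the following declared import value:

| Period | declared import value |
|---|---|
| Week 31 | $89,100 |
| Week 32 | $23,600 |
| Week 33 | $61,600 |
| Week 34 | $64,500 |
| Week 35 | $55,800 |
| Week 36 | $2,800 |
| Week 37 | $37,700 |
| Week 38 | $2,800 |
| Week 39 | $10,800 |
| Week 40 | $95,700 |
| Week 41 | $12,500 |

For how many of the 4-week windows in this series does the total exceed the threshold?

Week 31–Week 34: $89,100 + $23,600 + $61,600 + $64,500 = $238,800 (over)
Week 32–Week 35: $23,600 + $61,600 + $64,500 + $55,800 = $205,500 (under)
Week 33–Week 36: $61,600 + $64,500 + $55,800 + $2,800 = $184,700 (under)
Week 34–Week 37: $64,500 + $55,800 + $2,800 + $37,700 = $160,800 (under)
Week 35–Week 38: $55,800 + $2,800 + $37,700 + $2,800 = $99,100 (under)
Week 36–Week 39: $2,800 + $37,700 + $2,800 + $10,800 = $54,100 (under)
Week 37–Week 40: $37,700 + $2,800 + $10,800 + $95,700 = $147,000 (under)
Week 38–Week 41: $2,800 + $10,800 + $95,700 + $12,500 = $121,800 (under)
1 window exceeds the threshold.

1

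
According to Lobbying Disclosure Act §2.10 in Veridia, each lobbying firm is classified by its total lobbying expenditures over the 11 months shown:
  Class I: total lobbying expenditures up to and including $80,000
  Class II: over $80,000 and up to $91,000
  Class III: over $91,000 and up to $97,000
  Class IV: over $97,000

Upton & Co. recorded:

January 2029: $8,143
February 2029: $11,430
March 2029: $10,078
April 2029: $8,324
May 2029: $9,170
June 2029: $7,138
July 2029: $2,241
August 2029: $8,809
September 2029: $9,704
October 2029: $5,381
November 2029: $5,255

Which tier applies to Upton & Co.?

Total lobbying expenditures: $8,143 + $11,430 + $10,078 + $8,324 + $9,170 + $7,138 + $2,241 + $8,809 + $9,704 + $5,381 + $5,255 = $85,673.
$80,000 < $85,673 ≤ $91,000, so Class II applies.

Class II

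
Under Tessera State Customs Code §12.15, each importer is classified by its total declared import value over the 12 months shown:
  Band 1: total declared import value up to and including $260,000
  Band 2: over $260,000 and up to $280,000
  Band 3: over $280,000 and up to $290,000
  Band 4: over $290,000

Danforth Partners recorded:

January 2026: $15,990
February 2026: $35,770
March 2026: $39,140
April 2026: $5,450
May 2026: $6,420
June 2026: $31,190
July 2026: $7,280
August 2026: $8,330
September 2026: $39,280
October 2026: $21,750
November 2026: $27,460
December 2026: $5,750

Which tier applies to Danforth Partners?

Band 1

Total declared import value: $15,990 + $35,770 + $39,140 + $5,450 + $6,420 + $31,190 + $7,280 + $8,330 + $39,280 + $21,750 + $27,460 + $5,750 = $243,810.
$243,810 ≤ $260,000, so Band 1 applies.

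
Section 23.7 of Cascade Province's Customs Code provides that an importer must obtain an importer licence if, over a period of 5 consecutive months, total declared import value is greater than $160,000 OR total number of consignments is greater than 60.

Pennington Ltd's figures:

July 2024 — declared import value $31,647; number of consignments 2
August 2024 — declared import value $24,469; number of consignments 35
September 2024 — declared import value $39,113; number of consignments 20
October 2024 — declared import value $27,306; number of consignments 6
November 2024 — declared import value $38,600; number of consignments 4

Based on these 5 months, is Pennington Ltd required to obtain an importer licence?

Total declared import value: $31,647 + $24,469 + $39,113 + $27,306 + $38,600 = $161,135 (> $160,000).
Total number of consignments: 2 + 35 + 20 + 6 + 4 = 67 (> 60).
The test is 'or': at least one threshold is exceeded.

Yes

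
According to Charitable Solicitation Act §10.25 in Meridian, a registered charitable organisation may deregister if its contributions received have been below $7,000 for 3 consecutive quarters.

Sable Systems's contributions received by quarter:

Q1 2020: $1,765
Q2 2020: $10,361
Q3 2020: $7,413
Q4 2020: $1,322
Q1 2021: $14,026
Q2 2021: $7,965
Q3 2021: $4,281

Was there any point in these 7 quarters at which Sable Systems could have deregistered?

No

Quarters below $7,000: Q1 2020, Q4 2020, Q3 2021.
Longest run of consecutive quarters below the threshold: 1.
1 < 3, so Sable Systems never became eligible.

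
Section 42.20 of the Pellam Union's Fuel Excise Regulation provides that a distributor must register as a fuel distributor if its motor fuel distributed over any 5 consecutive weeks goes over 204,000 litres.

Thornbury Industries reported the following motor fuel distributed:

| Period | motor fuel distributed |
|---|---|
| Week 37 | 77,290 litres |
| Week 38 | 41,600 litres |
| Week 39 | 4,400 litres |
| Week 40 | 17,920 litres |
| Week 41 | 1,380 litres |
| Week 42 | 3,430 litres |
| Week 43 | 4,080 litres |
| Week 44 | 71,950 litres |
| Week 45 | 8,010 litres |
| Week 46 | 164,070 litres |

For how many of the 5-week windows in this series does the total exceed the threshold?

Week 37–Week 41: 77,290 litres + 41,600 litres + 4,400 litres + 17,920 litres + 1,380 litres = 142,590 litres (under)
Week 38–Week 42: 41,600 litres + 4,400 litres + 17,920 litres + 1,380 litres + 3,430 litres = 68,730 litres (under)
Week 39–Week 43: 4,400 litres + 17,920 litres + 1,380 litres + 3,430 litres + 4,080 litres = 31,210 litres (under)
Week 40–Week 44: 17,920 litres + 1,380 litres + 3,430 litres + 4,080 litres + 71,950 litres = 98,760 litres (under)
Week 41–Week 45: 1,380 litres + 3,430 litres + 4,080 litres + 71,950 litres + 8,010 litres = 88,850 litres (under)
Week 42–Week 46: 3,430 litres + 4,080 litres + 71,950 litres + 8,010 litres + 164,070 litres = 251,540 litres (over)
1 window exceeds the threshold.

1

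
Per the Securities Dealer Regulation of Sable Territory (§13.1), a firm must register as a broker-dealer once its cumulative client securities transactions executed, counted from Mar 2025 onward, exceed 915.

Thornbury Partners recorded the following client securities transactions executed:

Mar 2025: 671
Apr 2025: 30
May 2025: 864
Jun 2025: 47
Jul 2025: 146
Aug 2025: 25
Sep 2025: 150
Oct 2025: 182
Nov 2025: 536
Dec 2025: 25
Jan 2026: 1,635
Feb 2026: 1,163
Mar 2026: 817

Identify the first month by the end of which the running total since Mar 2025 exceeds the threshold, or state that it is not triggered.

Through Mar 2025: 671
Through Apr 2025: 701
Through May 2025: 1,565 ← exceeds threshold

May 2025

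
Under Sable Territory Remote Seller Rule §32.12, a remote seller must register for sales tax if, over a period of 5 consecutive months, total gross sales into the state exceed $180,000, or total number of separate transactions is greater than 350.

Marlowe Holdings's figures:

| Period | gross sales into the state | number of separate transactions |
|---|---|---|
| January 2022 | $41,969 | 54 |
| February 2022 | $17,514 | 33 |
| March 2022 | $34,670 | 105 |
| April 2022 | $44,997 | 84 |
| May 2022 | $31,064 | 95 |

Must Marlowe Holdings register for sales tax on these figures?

Yes

Total gross sales into the state: $41,969 + $17,514 + $34,670 + $44,997 + $31,064 = $170,214 (≤ $180,000).
Total number of separate transactions: 54 + 33 + 105 + 84 + 95 = 371 (> 350).
The test is 'or': at least one threshold is exceeded.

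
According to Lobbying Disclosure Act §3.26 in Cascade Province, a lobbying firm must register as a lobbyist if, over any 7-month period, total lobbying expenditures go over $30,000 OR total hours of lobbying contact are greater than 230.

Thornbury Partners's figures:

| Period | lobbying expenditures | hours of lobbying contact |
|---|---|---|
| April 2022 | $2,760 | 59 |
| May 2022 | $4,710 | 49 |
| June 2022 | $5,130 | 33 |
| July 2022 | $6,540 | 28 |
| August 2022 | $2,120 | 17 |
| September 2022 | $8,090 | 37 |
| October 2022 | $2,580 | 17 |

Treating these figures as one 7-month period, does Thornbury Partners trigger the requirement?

Yes

Total lobbying expenditures: $2,760 + $4,710 + $5,130 + $6,540 + $2,120 + $8,090 + $2,580 = $31,930 (> $30,000).
Total hours of lobbying contact: 59 + 49 + 33 + 28 + 17 + 37 + 17 = 240 (> 230).
The test is 'or': at least one threshold is exceeded.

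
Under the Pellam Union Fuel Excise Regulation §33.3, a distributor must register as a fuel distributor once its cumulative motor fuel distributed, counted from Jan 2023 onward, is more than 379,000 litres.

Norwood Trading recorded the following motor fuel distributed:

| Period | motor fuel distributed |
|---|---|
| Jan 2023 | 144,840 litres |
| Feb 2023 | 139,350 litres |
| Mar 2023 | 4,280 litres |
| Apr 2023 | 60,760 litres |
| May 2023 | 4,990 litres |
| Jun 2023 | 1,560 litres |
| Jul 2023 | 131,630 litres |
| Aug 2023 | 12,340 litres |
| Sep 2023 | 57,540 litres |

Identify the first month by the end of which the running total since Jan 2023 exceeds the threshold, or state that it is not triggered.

Through Jan 2023: 144,840 litres
Through Feb 2023: 284,190 litres
Through Mar 2023: 288,470 litres
Through Apr 2023: 349,230 litres
Through May 2023: 354,220 litres
Through Jun 2023: 355,780 litres
Through Jul 2023: 487,410 litres ← exceeds threshold

Jul 2023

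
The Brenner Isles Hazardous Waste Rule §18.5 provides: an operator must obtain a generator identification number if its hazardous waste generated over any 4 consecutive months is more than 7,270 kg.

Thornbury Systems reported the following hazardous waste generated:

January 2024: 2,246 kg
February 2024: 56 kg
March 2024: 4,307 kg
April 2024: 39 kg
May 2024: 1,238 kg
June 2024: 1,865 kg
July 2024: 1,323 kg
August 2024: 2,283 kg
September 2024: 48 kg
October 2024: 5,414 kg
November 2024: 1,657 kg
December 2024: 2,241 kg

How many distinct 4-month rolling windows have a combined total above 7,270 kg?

4

January 2024–April 2024: 2,246 kg + 56 kg + 4,307 kg + 39 kg = 6,648 kg (under)
February 2024–May 2024: 56 kg + 4,307 kg + 39 kg + 1,238 kg = 5,640 kg (under)
March 2024–June 2024: 4,307 kg + 39 kg + 1,238 kg + 1,865 kg = 7,449 kg (over)
April 2024–July 2024: 39 kg + 1,238 kg + 1,865 kg + 1,323 kg = 4,465 kg (under)
May 2024–August 2024: 1,238 kg + 1,865 kg + 1,323 kg + 2,283 kg = 6,709 kg (under)
June 2024–September 2024: 1,865 kg + 1,323 kg + 2,283 kg + 48 kg = 5,519 kg (under)
July 2024–October 2024: 1,323 kg + 2,283 kg + 48 kg + 5,414 kg = 9,068 kg (over)
August 2024–November 2024: 2,283 kg + 48 kg + 5,414 kg + 1,657 kg = 9,402 kg (over)
September 2024–December 2024: 48 kg + 5,414 kg + 1,657 kg + 2,241 kg = 9,360 kg (over)
4 windows exceed the threshold.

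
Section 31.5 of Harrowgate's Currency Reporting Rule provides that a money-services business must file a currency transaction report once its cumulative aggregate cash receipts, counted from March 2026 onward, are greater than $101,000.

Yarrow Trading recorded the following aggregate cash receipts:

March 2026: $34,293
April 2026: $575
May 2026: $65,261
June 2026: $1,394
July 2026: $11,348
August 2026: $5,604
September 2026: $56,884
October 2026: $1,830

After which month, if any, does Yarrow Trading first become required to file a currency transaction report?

Through March 2026: $34,293
Through April 2026: $34,868
Through May 2026: $100,129
Through June 2026: $101,523 ← exceeds threshold

June 2026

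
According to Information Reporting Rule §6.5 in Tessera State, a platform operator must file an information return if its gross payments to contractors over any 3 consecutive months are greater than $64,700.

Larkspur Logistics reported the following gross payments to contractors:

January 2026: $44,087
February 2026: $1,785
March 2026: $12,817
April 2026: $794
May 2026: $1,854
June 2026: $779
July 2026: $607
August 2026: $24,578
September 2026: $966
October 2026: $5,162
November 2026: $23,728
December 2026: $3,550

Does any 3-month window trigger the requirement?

January 2026–March 2026: $44,087 + $1,785 + $12,817 = $58,689 (under)
February 2026–April 2026: $1,785 + $12,817 + $794 = $15,396 (under)
March 2026–May 2026: $12,817 + $794 + $1,854 = $15,465 (under)
April 2026–June 2026: $794 + $1,854 + $779 = $3,427 (under)
May 2026–July 2026: $1,854 + $779 + $607 = $3,240 (under)
June 2026–August 2026: $779 + $607 + $24,578 = $25,964 (under)
July 2026–September 2026: $607 + $24,578 + $966 = $26,151 (under)
August 2026–October 2026: $24,578 + $966 + $5,162 = $30,706 (under)
September 2026–November 2026: $966 + $5,162 + $23,728 = $29,856 (under)
October 2026–December 2026: $5,162 + $23,728 + $3,550 = $32,440 (under)
No window exceeds $64,700.

No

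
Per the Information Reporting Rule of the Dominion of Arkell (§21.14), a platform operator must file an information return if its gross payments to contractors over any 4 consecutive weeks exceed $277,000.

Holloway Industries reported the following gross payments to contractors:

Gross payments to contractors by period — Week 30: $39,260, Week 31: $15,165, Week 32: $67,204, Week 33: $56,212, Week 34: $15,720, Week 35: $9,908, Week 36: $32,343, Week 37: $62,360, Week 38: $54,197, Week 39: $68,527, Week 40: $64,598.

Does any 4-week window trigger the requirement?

Week 30–Week 33: $39,260 + $15,165 + $67,204 + $56,212 = $177,841 (under)
Week 31–Week 34: $15,165 + $67,204 + $56,212 + $15,720 = $154,301 (under)
Week 32–Week 35: $67,204 + $56,212 + $15,720 + $9,908 = $149,044 (under)
Week 33–Week 36: $56,212 + $15,720 + $9,908 + $32,343 = $114,183 (under)
Week 34–Week 37: $15,720 + $9,908 + $32,343 + $62,360 = $120,331 (under)
Week 35–Week 38: $9,908 + $32,343 + $62,360 + $54,197 = $158,808 (under)
Week 36–Week 39: $32,343 + $62,360 + $54,197 + $68,527 = $217,427 (under)
Week 37–Week 40: $62,360 + $54,197 + $68,527 + $64,598 = $249,682 (under)
No window exceeds $277,000.

No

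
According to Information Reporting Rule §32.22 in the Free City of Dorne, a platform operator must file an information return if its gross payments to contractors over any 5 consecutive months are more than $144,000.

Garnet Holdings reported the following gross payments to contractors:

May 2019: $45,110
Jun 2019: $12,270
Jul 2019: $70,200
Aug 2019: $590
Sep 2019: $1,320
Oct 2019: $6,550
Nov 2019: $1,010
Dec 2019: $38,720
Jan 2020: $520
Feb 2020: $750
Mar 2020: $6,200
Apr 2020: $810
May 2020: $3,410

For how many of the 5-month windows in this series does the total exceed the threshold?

May 2019–Sep 2019: $45,110 + $12,270 + $70,200 + $590 + $1,320 = $129,490 (under)
Jun 2019–Oct 2019: $12,270 + $70,200 + $590 + $1,320 + $6,550 = $90,930 (under)
Jul 2019–Nov 2019: $70,200 + $590 + $1,320 + $6,550 + $1,010 = $79,670 (under)
Aug 2019–Dec 2019: $590 + $1,320 + $6,550 + $1,010 + $38,720 = $48,190 (under)
Sep 2019–Jan 2020: $1,320 + $6,550 + $1,010 + $38,720 + $520 = $48,120 (under)
Oct 2019–Feb 2020: $6,550 + $1,010 + $38,720 + $520 + $750 = $47,550 (under)
Nov 2019–Mar 2020: $1,010 + $38,720 + $520 + $750 + $6,200 = $47,200 (under)
Dec 2019–Apr 2020: $38,720 + $520 + $750 + $6,200 + $810 = $47,000 (under)
Jan 2020–May 2020: $520 + $750 + $6,200 + $810 + $3,410 = $11,690 (under)
0 windows exceed the threshold.

0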